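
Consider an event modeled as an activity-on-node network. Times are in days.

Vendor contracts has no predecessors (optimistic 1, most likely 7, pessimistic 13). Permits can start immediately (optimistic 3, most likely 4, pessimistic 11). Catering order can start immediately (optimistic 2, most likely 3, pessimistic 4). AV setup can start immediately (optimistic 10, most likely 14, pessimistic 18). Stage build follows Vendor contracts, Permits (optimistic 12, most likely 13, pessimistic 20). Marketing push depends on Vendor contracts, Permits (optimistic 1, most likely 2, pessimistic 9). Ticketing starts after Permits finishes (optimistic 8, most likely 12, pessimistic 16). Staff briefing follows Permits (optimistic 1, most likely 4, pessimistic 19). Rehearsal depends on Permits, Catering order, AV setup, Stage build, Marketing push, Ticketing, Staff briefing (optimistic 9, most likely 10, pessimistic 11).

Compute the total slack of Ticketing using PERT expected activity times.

te_Vendor contracts = (1 + 4·7 + 13)/6 = 42/6 = 7
te_Permits = (3 + 4·4 + 11)/6 = 30/6 = 5
te_Catering order = (2 + 4·3 + 4)/6 = 18/6 = 3
te_AV setup = (10 + 4·14 + 18)/6 = 84/6 = 14
te_Stage build = (12 + 4·13 + 20)/6 = 84/6 = 14
te_Marketing push = (1 + 4·2 + 9)/6 = 18/6 = 3
te_Ticketing = (8 + 4·12 + 16)/6 = 72/6 = 12
te_Staff briefing = (1 + 4·4 + 19)/6 = 36/6 = 6
te_Rehearsal = (9 + 4·10 + 11)/6 = 60/6 = 10

Forward pass:
ES_Vendor contracts = 0; EF_Vendor contracts = 7
ES_Permits = 0; EF_Permits = 5
ES_Catering order = 0; EF_Catering order = 3
ES_AV setup = 0; EF_AV setup = 14
ES_Stage build = max(EF_Vendor contracts=7, EF_Permits=5) = 7; EF_Stage build = 7+14 = 21
ES_Marketing push = max(EF_Vendor contracts=7, EF_Permits=5) = 7; EF_Marketing push = 7+3 = 10
ES_Ticketing = 5; EF_Ticketing = 5+12 = 17
ES_Staff briefing = 5; EF_Staff briefing = 5+6 = 11
ES_Rehearsal = max(EF_Permits=5, EF_Catering order=3, EF_AV setup=14, EF_Stage build=21, EF_Marketing push=10, EF_Ticketing=17, EF_Staff briefing=11) = 21; EF_Rehearsal = 21+10 = 31
Expected project duration μ = 31 days. Critical path: Vendor contracts → Stage build → Rehearsal.

Backward pass:
LF_Rehearsal = 31; LS_Rehearsal = 31−10 = 21
LF_Staff briefing = LS_Rehearsal = 21; LS_Staff briefing = 21−6 = 15
LF_Ticketing = LS_Rehearsal = 21; LS_Ticketing = 21−12 = 9
LF_Marketing push = LS_Rehearsal = 21; LS_Marketing push = 21−3 = 18
LF_Stage build = LS_Rehearsal = 21; LS_Stage build = 21−14 = 7
LF_AV setup = LS_Rehearsal = 21; LS_AV setup = 21−14 = 7
LF_Catering order = LS_Rehearsal = 21; LS_Catering order = 21−3 = 18
LF_Permits = min(LS_Stage build=7, LS_Marketing push=18, LS_Ticketing=9, LS_Staff briefing=15, LS_Rehearsal=21) = 7; LS_Permits = 7−5 = 2
LF_Vendor contracts = min(LS_Stage build=7, LS_Marketing push=18) = 7; LS_Vendor contracts = 7−7 = 0
Slack_Ticketing = LS_Ticketing − ES_Ticketing = 9 − 5 = 4

4 days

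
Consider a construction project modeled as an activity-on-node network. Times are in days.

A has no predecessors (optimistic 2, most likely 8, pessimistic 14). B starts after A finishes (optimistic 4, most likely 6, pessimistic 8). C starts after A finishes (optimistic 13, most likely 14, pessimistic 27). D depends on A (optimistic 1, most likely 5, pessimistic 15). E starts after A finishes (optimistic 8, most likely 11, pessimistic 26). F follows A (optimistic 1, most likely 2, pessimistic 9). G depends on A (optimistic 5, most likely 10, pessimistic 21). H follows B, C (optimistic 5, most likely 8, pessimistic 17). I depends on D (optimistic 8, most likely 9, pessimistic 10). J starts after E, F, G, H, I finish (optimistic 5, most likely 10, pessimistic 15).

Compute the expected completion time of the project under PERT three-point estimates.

te_A = (2 + 4·8 + 14)/6 = 48/6 = 8
te_B = (4 + 4·6 + 8)/6 = 36/6 = 6
te_C = (13 + 4·14 + 27)/6 = 96/6 = 16
te_D = (1 + 4·5 + 15)/6 = 36/6 = 6
te_E = (8 + 4·11 + 26)/6 = 78/6 = 13
te_F = (1 + 4·2 + 9)/6 = 18/6 = 3
te_G = (5 + 4·10 + 21)/6 = 66/6 = 11
te_H = (5 + 4·8 + 17)/6 = 54/6 = 9
te_I = (8 + 4·9 + 10)/6 = 54/6 = 9
te_J = (5 + 4·10 + 15)/6 = 60/6 = 10

Forward pass:
ES_A = 0; EF_A = 8
ES_B = 8; EF_B = 8+6 = 14
ES_C = 8; EF_C = 8+16 = 24
ES_D = 8; EF_D = 8+6 = 14
ES_E = 8; EF_E = 8+13 = 21
ES_F = 8; EF_F = 8+3 = 11
ES_G = 8; EF_G = 8+11 = 19
ES_H = max(EF_B=14, EF_C=24) = 24; EF_H = 24+9 = 33
ES_I = 14; EF_I = 14+9 = 23
ES_J = max(EF_E=21, EF_F=11, EF_G=19, EF_H=33, EF_I=23) = 33; EF_J = 33+10 = 43
Expected project duration μ = 43 days. Critical path: A → C → H → J.

43 days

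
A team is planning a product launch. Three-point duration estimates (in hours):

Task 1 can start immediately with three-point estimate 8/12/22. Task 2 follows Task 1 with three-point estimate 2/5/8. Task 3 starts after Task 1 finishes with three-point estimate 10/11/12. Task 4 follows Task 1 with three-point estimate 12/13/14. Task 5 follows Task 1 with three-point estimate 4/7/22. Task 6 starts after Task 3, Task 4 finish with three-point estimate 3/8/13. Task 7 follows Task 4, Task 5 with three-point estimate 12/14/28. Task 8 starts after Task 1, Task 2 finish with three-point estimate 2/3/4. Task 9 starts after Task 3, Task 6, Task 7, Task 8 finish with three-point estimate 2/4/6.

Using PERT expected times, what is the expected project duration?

te_Task 1 = (8 + 4·12 + 22)/6 = 78/6 = 13
te_Task 2 = (2 + 4·5 + 8)/6 = 30/6 = 5
te_Task 3 = (10 + 4·11 + 12)/6 = 66/6 = 11
te_Task 4 = (12 + 4·13 + 14)/6 = 78/6 = 13
te_Task 5 = (4 + 4·7 + 22)/6 = 54/6 = 9
te_Task 6 = (3 + 4·8 + 13)/6 = 48/6 = 8
te_Task 7 = (12 + 4·14 + 28)/6 = 96/6 = 16
te_Task 8 = (2 + 4·3 + 4)/6 = 18/6 = 3
te_Task 9 = (2 + 4·4 + 6)/6 = 24/6 = 4

Forward pass:
ES_Task 1 = 0; EF_Task 1 = 13
ES_Task 2 = 13; EF_Task 2 = 13+5 = 18
ES_Task 3 = 13; EF_Task 3 = 13+11 = 24
ES_Task 4 = 13; EF_Task 4 = 13+13 = 26
ES_Task 5 = 13; EF_Task 5 = 13+9 = 22
ES_Task 6 = max(EF_Task 3=24, EF_Task 4=26) = 26; EF_Task 6 = 26+8 = 34
ES_Task 7 = max(EF_Task 4=26, EF_Task 5=22) = 26; EF_Task 7 = 26+16 = 42
ES_Task 8 = max(EF_Task 1=13, EF_Task 2=18) = 18; EF_Task 8 = 18+3 = 21
ES_Task 9 = max(EF_Task 3=24, EF_Task 6=34, EF_Task 7=42, EF_Task 8=21) = 42; EF_Task 9 = 42+4 = 46
Expected project duration μ = 46 hours. Critical path: Task 1 → Task 4 → Task 7 → Task 9.

46 hours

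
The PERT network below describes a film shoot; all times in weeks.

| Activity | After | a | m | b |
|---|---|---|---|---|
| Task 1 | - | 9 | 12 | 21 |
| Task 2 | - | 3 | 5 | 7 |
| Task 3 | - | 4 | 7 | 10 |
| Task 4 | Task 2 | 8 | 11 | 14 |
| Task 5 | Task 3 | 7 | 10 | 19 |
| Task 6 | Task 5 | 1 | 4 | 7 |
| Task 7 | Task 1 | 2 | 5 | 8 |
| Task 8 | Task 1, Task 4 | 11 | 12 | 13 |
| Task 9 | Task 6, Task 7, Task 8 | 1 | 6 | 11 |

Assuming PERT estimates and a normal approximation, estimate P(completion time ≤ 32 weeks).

0.168

te_Task 1 = (9 + 4·12 + 21)/6 = 78/6 = 13; σ²_Task 1 = ((21−9)/6)² = 4.000
te_Task 2 = (3 + 4·5 + 7)/6 = 30/6 = 5; σ²_Task 2 = ((7−3)/6)² = 0.444
te_Task 3 = (4 + 4·7 + 10)/6 = 42/6 = 7; σ²_Task 3 = ((10−4)/6)² = 1.000
te_Task 4 = (8 + 4·11 + 14)/6 = 66/6 = 11; σ²_Task 4 = ((14−8)/6)² = 1.000
te_Task 5 = (7 + 4·10 + 19)/6 = 66/6 = 11; σ²_Task 5 = ((19−7)/6)² = 4.000
te_Task 6 = (1 + 4·4 + 7)/6 = 24/6 = 4; σ²_Task 6 = ((7−1)/6)² = 1.000
te_Task 7 = (2 + 4·5 + 8)/6 = 30/6 = 5; σ²_Task 7 = ((8−2)/6)² = 1.000
te_Task 8 = (11 + 4·12 + 13)/6 = 72/6 = 12; σ²_Task 8 = ((13−11)/6)² = 0.111
te_Task 9 = (1 + 4·6 + 11)/6 = 36/6 = 6; σ²_Task 9 = ((11−1)/6)² = 2.778

Forward pass:
ES_Task 1 = 0; EF_Task 1 = 13
ES_Task 2 = 0; EF_Task 2 = 5
ES_Task 3 = 0; EF_Task 3 = 7
ES_Task 4 = 5; EF_Task 4 = 5+11 = 16
ES_Task 5 = 7; EF_Task 5 = 7+11 = 18
ES_Task 6 = 18; EF_Task 6 = 18+4 = 22
ES_Task 7 = 13; EF_Task 7 = 13+5 = 18
ES_Task 8 = max(EF_Task 1=13, EF_Task 4=16) = 16; EF_Task 8 = 16+12 = 28
ES_Task 9 = max(EF_Task 6=22, EF_Task 7=18, EF_Task 8=28) = 28; EF_Task 9 = 28+6 = 34
Expected project duration μ = 34 weeks. Critical path: Task 2 → Task 4 → Task 8 → Task 9.

Variance along critical path = 0.444 + 1.000 + 0.111 + 2.778 = 4.333; σ = √4.333 = 2.082 weeks.
Z = (32 − 34) / 2.082 = -0.961
P(T ≤ 32) = Φ(-0.961) ≈ 0.168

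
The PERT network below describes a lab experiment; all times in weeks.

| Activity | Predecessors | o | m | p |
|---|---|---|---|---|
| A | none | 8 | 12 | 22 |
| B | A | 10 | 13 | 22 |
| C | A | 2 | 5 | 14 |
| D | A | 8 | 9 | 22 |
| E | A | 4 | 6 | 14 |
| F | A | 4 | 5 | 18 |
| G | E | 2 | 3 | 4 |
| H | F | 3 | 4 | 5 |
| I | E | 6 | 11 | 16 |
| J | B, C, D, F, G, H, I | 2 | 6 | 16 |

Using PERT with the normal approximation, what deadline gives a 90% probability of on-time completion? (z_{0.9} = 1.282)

te_A = (8 + 4·12 + 22)/6 = 78/6 = 13; σ²_A = ((22−8)/6)² = 5.444
te_B = (10 + 4·13 + 22)/6 = 84/6 = 14; σ²_B = ((22−10)/6)² = 4.000
te_C = (2 + 4·5 + 14)/6 = 36/6 = 6; σ²_C = ((14−2)/6)² = 4.000
te_D = (8 + 4·9 + 22)/6 = 66/6 = 11; σ²_D = ((22−8)/6)² = 5.444
te_E = (4 + 4·6 + 14)/6 = 42/6 = 7; σ²_E = ((14−4)/6)² = 2.778
te_F = (4 + 4·5 + 18)/6 = 42/6 = 7; σ²_F = ((18−4)/6)² = 5.444
te_G = (2 + 4·3 + 4)/6 = 18/6 = 3; σ²_G = ((4−2)/6)² = 0.111
te_H = (3 + 4·4 + 5)/6 = 24/6 = 4; σ²_H = ((5−3)/6)² = 0.111
te_I = (6 + 4·11 + 16)/6 = 66/6 = 11; σ²_I = ((16−6)/6)² = 2.778
te_J = (2 + 4·6 + 16)/6 = 42/6 = 7; σ²_J = ((16−2)/6)² = 5.444

Forward pass:
ES_A = 0; EF_A = 13
ES_B = 13; EF_B = 13+14 = 27
ES_C = 13; EF_C = 13+6 = 19
ES_D = 13; EF_D = 13+11 = 24
ES_E = 13; EF_E = 13+7 = 20
ES_F = 13; EF_F = 13+7 = 20
ES_G = 20; EF_G = 20+3 = 23
ES_H = 20; EF_H = 20+4 = 24
ES_I = 20; EF_I = 20+11 = 31
ES_J = max(EF_B=27, EF_C=19, EF_D=24, EF_F=20, EF_G=23, EF_H=24, EF_I=31) = 31; EF_J = 31+7 = 38
Expected project duration μ = 38 weeks. Critical path: A → E → I → J.

Variance along critical path = 5.444 + 2.778 + 2.778 + 5.444 = 16.444; σ = 4.055 weeks.
D = μ + z·σ = 38 + 1.282·4.055 = 43.2 weeks

43.2 weeks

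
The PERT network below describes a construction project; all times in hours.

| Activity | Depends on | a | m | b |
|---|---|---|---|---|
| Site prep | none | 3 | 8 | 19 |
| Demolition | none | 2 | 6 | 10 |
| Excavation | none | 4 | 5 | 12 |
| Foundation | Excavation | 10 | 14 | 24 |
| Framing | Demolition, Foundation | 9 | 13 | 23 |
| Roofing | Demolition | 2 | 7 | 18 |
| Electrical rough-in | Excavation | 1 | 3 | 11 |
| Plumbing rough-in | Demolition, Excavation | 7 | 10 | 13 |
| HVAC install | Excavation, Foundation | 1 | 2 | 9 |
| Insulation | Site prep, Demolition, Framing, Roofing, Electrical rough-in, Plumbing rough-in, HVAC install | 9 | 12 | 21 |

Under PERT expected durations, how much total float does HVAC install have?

11 hours

te_Site prep = (3 + 4·8 + 19)/6 = 54/6 = 9
te_Demolition = (2 + 4·6 + 10)/6 = 36/6 = 6
te_Excavation = (4 + 4·5 + 12)/6 = 36/6 = 6
te_Foundation = (10 + 4·14 + 24)/6 = 90/6 = 15
te_Framing = (9 + 4·13 + 23)/6 = 84/6 = 14
te_Roofing = (2 + 4·7 + 18)/6 = 48/6 = 8
te_Electrical rough-in = (1 + 4·3 + 11)/6 = 24/6 = 4
te_Plumbing rough-in = (7 + 4·10 + 13)/6 = 60/6 = 10
te_HVAC install = (1 + 4·2 + 9)/6 = 18/6 = 3
te_Insulation = (9 + 4·12 + 21)/6 = 78/6 = 13

Forward pass:
ES_Site prep = 0; EF_Site prep = 9
ES_Demolition = 0; EF_Demolition = 6
ES_Excavation = 0; EF_Excavation = 6
ES_Foundation = 6; EF_Foundation = 6+15 = 21
ES_Framing = max(EF_Demolition=6, EF_Foundation=21) = 21; EF_Framing = 21+14 = 35
ES_Roofing = 6; EF_Roofing = 6+8 = 14
ES_Electrical rough-in = 6; EF_Electrical rough-in = 6+4 = 10
ES_Plumbing rough-in = max(EF_Demolition=6, EF_Excavation=6) = 6; EF_Plumbing rough-in = 6+10 = 16
ES_HVAC install = max(EF_Excavation=6, EF_Foundation=21) = 21; EF_HVAC install = 21+3 = 24
ES_Insulation = max(EF_Site prep=9, EF_Demolition=6, EF_Framing=35, EF_Roofing=14, EF_Electrical rough-in=10, EF_Plumbing rough-in=16, EF_HVAC install=24) = 35; EF_Insulation = 35+13 = 48
Expected project duration μ = 48 hours. Critical path: Excavation → Foundation → Framing → Insulation.

Backward pass:
LF_Insulation = 48; LS_Insulation = 48−13 = 35
LF_HVAC install = LS_Insulation = 35; LS_HVAC install = 35−3 = 32
LF_Plumbing rough-in = LS_Insulation = 35; LS_Plumbing rough-in = 35−10 = 25
LF_Electrical rough-in = LS_Insulation = 35; LS_Electrical rough-in = 35−4 = 31
LF_Roofing = LS_Insulation = 35; LS_Roofing = 35−8 = 27
LF_Framing = LS_Insulation = 35; LS_Framing = 35−14 = 21
LF_Foundation = min(LS_Framing=21, LS_HVAC install=32) = 21; LS_Foundation = 21−15 = 6
LF_Excavation = min(LS_Foundation=6, LS_Electrical rough-in=31, LS_Plumbing rough-in=25, LS_HVAC install=32) = 6; LS_Excavation = 6−6 = 0
LF_Demolition = min(LS_Framing=21, LS_Roofing=27, LS_Plumbing rough-in=25, LS_Insulation=35) = 21; LS_Demolition = 21−6 = 15
LF_Site prep = LS_Insulation = 35; LS_Site prep = 35−9 = 26
Slack_HVAC install = LS_HVAC install − ES_HVAC install = 32 − 21 = 11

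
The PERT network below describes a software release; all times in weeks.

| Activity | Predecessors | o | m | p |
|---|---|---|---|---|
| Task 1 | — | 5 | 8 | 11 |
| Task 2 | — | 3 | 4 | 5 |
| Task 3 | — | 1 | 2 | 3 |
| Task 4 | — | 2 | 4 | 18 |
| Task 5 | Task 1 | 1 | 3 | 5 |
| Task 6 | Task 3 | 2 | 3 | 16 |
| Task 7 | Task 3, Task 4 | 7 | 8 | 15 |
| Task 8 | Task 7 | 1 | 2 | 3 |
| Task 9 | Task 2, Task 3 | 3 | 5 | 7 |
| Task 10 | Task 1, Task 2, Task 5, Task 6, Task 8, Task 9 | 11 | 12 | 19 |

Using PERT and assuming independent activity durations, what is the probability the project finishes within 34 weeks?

0.888

te_Task 1 = (5 + 4·8 + 11)/6 = 48/6 = 8; σ²_Task 1 = ((11−5)/6)² = 1.000
te_Task 2 = (3 + 4·4 + 5)/6 = 24/6 = 4; σ²_Task 2 = ((5−3)/6)² = 0.111
te_Task 3 = (1 + 4·2 + 3)/6 = 12/6 = 2; σ²_Task 3 = ((3−1)/6)² = 0.111
te_Task 4 = (2 + 4·4 + 18)/6 = 36/6 = 6; σ²_Task 4 = ((18−2)/6)² = 7.111
te_Task 5 = (1 + 4·3 + 5)/6 = 18/6 = 3; σ²_Task 5 = ((5−1)/6)² = 0.444
te_Task 6 = (2 + 4·3 + 16)/6 = 30/6 = 5; σ²_Task 6 = ((16−2)/6)² = 5.444
te_Task 7 = (7 + 4·8 + 15)/6 = 54/6 = 9; σ²_Task 7 = ((15−7)/6)² = 1.778
te_Task 8 = (1 + 4·2 + 3)/6 = 12/6 = 2; σ²_Task 8 = ((3−1)/6)² = 0.111
te_Task 9 = (3 + 4·5 + 7)/6 = 30/6 = 5; σ²_Task 9 = ((7−3)/6)² = 0.444
te_Task 10 = (11 + 4·12 + 19)/6 = 78/6 = 13; σ²_Task 10 = ((19−11)/6)² = 1.778

Forward pass:
ES_Task 1 = 0; EF_Task 1 = 8
ES_Task 2 = 0; EF_Task 2 = 4
ES_Task 3 = 0; EF_Task 3 = 2
ES_Task 4 = 0; EF_Task 4 = 6
ES_Task 5 = 8; EF_Task 5 = 8+3 = 11
ES_Task 6 = 2; EF_Task 6 = 2+5 = 7
ES_Task 7 = max(EF_Task 3=2, EF_Task 4=6) = 6; EF_Task 7 = 6+9 = 15
ES_Task 8 = 15; EF_Task 8 = 15+2 = 17
ES_Task 9 = max(EF_Task 2=4, EF_Task 3=2) = 4; EF_Task 9 = 4+5 = 9
ES_Task 10 = max(EF_Task 1=8, EF_Task 2=4, EF_Task 5=11, EF_Task 6=7, EF_Task 8=17, EF_Task 9=9) = 17; EF_Task 10 = 17+13 = 30
Expected project duration μ = 30 weeks. Critical path: Task 4 → Task 7 → Task 8 → Task 10.

Variance along critical path = 7.111 + 1.778 + 0.111 + 1.778 = 10.778; σ = √10.778 = 3.283 weeks.
Z = (34 − 30) / 3.283 = 1.218
P(T ≤ 34) = Φ(1.218) ≈ 0.888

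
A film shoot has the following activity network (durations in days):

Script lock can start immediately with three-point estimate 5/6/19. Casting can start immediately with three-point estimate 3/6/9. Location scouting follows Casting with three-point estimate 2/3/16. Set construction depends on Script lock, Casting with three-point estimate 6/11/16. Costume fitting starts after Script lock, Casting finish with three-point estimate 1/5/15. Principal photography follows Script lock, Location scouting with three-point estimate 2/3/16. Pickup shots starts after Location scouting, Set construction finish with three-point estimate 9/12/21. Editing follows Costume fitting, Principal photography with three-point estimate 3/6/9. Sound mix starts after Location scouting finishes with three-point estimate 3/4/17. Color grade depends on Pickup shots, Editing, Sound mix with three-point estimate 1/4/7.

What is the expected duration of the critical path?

36 days

te_Script lock = (5 + 4·6 + 19)/6 = 48/6 = 8
te_Casting = (3 + 4·6 + 9)/6 = 36/6 = 6
te_Location scouting = (2 + 4·3 + 16)/6 = 30/6 = 5
te_Set construction = (6 + 4·11 + 16)/6 = 66/6 = 11
te_Costume fitting = (1 + 4·5 + 15)/6 = 36/6 = 6
te_Principal photography = (2 + 4·3 + 16)/6 = 30/6 = 5
te_Pickup shots = (9 + 4·12 + 21)/6 = 78/6 = 13
te_Editing = (3 + 4·6 + 9)/6 = 36/6 = 6
te_Sound mix = (3 + 4·4 + 17)/6 = 36/6 = 6
te_Color grade = (1 + 4·4 + 7)/6 = 24/6 = 4

Forward pass:
ES_Script lock = 0; EF_Script lock = 8
ES_Casting = 0; EF_Casting = 6
ES_Location scouting = 6; EF_Location scouting = 6+5 = 11
ES_Set construction = max(EF_Script lock=8, EF_Casting=6) = 8; EF_Set construction = 8+11 = 19
ES_Costume fitting = max(EF_Script lock=8, EF_Casting=6) = 8; EF_Costume fitting = 8+6 = 14
ES_Principal photography = max(EF_Script lock=8, EF_Location scouting=11) = 11; EF_Principal photography = 11+5 = 16
ES_Pickup shots = max(EF_Location scouting=11, EF_Set construction=19) = 19; EF_Pickup shots = 19+13 = 32
ES_Editing = max(EF_Costume fitting=14, EF_Principal photography=16) = 16; EF_Editing = 16+6 = 22
ES_Sound mix = 11; EF_Sound mix = 11+6 = 17
ES_Color grade = max(EF_Pickup shots=32, EF_Editing=22, EF_Sound mix=17) = 32; EF_Color grade = 32+4 = 36
Expected project duration μ = 36 days. Critical path: Script lock → Set construction → Pickup shots → Color grade.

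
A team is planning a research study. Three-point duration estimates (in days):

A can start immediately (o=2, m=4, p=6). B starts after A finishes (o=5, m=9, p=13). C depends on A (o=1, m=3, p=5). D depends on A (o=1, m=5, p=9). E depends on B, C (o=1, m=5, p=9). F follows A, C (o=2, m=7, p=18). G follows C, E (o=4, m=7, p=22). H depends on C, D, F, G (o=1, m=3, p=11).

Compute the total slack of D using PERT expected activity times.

18 days

te_A = (2 + 4·4 + 6)/6 = 24/6 = 4
te_B = (5 + 4·9 + 13)/6 = 54/6 = 9
te_C = (1 + 4·3 + 5)/6 = 18/6 = 3
te_D = (1 + 4·5 + 9)/6 = 30/6 = 5
te_E = (1 + 4·5 + 9)/6 = 30/6 = 5
te_F = (2 + 4·7 + 18)/6 = 48/6 = 8
te_G = (4 + 4·7 + 22)/6 = 54/6 = 9
te_H = (1 + 4·3 + 11)/6 = 24/6 = 4

Forward pass:
ES_A = 0; EF_A = 4
ES_B = 4; EF_B = 4+9 = 13
ES_C = 4; EF_C = 4+3 = 7
ES_D = 4; EF_D = 4+5 = 9
ES_E = max(EF_B=13, EF_C=7) = 13; EF_E = 13+5 = 18
ES_F = max(EF_A=4, EF_C=7) = 7; EF_F = 7+8 = 15
ES_G = max(EF_C=7, EF_E=18) = 18; EF_G = 18+9 = 27
ES_H = max(EF_C=7, EF_D=9, EF_F=15, EF_G=27) = 27; EF_H = 27+4 = 31
Expected project duration μ = 31 days. Critical path: A → B → E → G → H.

Backward pass:
LF_H = 31; LS_H = 31−4 = 27
LF_G = LS_H = 27; LS_G = 27−9 = 18
LF_F = LS_H = 27; LS_F = 27−8 = 19
LF_E = LS_G = 18; LS_E = 18−5 = 13
LF_D = LS_H = 27; LS_D = 27−5 = 22
LF_C = min(LS_E=13, LS_F=19, LS_G=18, LS_H=27) = 13; LS_C = 13−3 = 10
LF_B = LS_E = 13; LS_B = 13−9 = 4
LF_A = min(LS_B=4, LS_C=10, LS_D=22, LS_F=19) = 4; LS_A = 4−4 = 0
Slack_D = LS_D − ES_D = 22 − 4 = 18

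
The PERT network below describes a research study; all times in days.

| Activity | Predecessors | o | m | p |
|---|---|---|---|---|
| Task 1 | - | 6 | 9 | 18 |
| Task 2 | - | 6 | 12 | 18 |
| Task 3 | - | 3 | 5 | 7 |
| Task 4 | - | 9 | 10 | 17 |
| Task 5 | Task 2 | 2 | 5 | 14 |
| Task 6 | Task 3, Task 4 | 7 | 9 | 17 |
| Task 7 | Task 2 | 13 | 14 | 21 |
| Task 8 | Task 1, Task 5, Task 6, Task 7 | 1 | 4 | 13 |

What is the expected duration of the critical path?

te_Task 1 = (6 + 4·9 + 18)/6 = 60/6 = 10
te_Task 2 = (6 + 4·12 + 18)/6 = 72/6 = 12
te_Task 3 = (3 + 4·5 + 7)/6 = 30/6 = 5
te_Task 4 = (9 + 4·10 + 17)/6 = 66/6 = 11
te_Task 5 = (2 + 4·5 + 14)/6 = 36/6 = 6
te_Task 6 = (7 + 4·9 + 17)/6 = 60/6 = 10
te_Task 7 = (13 + 4·14 + 21)/6 = 90/6 = 15
te_Task 8 = (1 + 4·4 + 13)/6 = 30/6 = 5

Forward pass:
ES_Task 1 = 0; EF_Task 1 = 10
ES_Task 2 = 0; EF_Task 2 = 12
ES_Task 3 = 0; EF_Task 3 = 5
ES_Task 4 = 0; EF_Task 4 = 11
ES_Task 5 = 12; EF_Task 5 = 12+6 = 18
ES_Task 6 = max(EF_Task 3=5, EF_Task 4=11) = 11; EF_Task 6 = 11+10 = 21
ES_Task 7 = 12; EF_Task 7 = 12+15 = 27
ES_Task 8 = max(EF_Task 1=10, EF_Task 5=18, EF_Task 6=21, EF_Task 7=27) = 27; EF_Task 8 = 27+5 = 32
Expected project duration μ = 32 days. Critical path: Task 2 → Task 7 → Task 8.

32 days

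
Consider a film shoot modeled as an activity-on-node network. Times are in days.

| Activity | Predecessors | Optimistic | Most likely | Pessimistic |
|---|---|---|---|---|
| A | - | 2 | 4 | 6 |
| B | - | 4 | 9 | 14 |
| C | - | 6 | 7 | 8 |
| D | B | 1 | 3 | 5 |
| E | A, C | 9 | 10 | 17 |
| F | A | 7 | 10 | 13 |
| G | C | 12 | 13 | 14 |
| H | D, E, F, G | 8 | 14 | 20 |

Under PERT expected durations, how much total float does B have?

te_A = (2 + 4·4 + 6)/6 = 24/6 = 4
te_B = (4 + 4·9 + 14)/6 = 54/6 = 9
te_C = (6 + 4·7 + 8)/6 = 42/6 = 7
te_D = (1 + 4·3 + 5)/6 = 18/6 = 3
te_E = (9 + 4·10 + 17)/6 = 66/6 = 11
te_F = (7 + 4·10 + 13)/6 = 60/6 = 10
te_G = (12 + 4·13 + 14)/6 = 78/6 = 13
te_H = (8 + 4·14 + 20)/6 = 84/6 = 14

Forward pass:
ES_A = 0; EF_A = 4
ES_B = 0; EF_B = 9
ES_C = 0; EF_C = 7
ES_D = 9; EF_D = 9+3 = 12
ES_E = max(EF_A=4, EF_C=7) = 7; EF_E = 7+11 = 18
ES_F = 4; EF_F = 4+10 = 14
ES_G = 7; EF_G = 7+13 = 20
ES_H = max(EF_D=12, EF_E=18, EF_F=14, EF_G=20) = 20; EF_H = 20+14 = 34
Expected project duration μ = 34 days. Critical path: C → G → H.

Backward pass:
LF_H = 34; LS_H = 34−14 = 20
LF_G = LS_H = 20; LS_G = 20−13 = 7
LF_F = LS_H = 20; LS_F = 20−10 = 10
LF_E = LS_H = 20; LS_E = 20−11 = 9
LF_D = LS_H = 20; LS_D = 20−3 = 17
LF_C = min(LS_E=9, LS_G=7) = 7; LS_C = 7−7 = 0
LF_B = LS_D = 17; LS_B = 17−9 = 8
LF_A = min(LS_E=9, LS_F=10) = 9; LS_A = 9−4 = 5
Slack_B = LS_B − ES_B = 8 − 0 = 8

8 days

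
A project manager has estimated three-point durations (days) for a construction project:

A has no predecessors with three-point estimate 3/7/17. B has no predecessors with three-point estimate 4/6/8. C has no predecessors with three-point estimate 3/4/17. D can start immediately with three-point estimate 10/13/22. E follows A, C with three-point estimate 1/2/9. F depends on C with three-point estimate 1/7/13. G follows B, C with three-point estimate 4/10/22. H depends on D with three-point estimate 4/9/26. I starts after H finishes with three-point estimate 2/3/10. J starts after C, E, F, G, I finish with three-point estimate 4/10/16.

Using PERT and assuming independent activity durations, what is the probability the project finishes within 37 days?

0.339

te_A = (3 + 4·7 + 17)/6 = 48/6 = 8; σ²_A = ((17−3)/6)² = 5.444
te_B = (4 + 4·6 + 8)/6 = 36/6 = 6; σ²_B = ((8−4)/6)² = 0.444
te_C = (3 + 4·4 + 17)/6 = 36/6 = 6; σ²_C = ((17−3)/6)² = 5.444
te_D = (10 + 4·13 + 22)/6 = 84/6 = 14; σ²_D = ((22−10)/6)² = 4.000
te_E = (1 + 4·2 + 9)/6 = 18/6 = 3; σ²_E = ((9−1)/6)² = 1.778
te_F = (1 + 4·7 + 13)/6 = 42/6 = 7; σ²_F = ((13−1)/6)² = 4.000
te_G = (4 + 4·10 + 22)/6 = 66/6 = 11; σ²_G = ((22−4)/6)² = 9.000
te_H = (4 + 4·9 + 26)/6 = 66/6 = 11; σ²_H = ((26−4)/6)² = 13.444
te_I = (2 + 4·3 + 10)/6 = 24/6 = 4; σ²_I = ((10−2)/6)² = 1.778
te_J = (4 + 4·10 + 16)/6 = 60/6 = 10; σ²_J = ((16−4)/6)² = 4.000

Forward pass:
ES_A = 0; EF_A = 8
ES_B = 0; EF_B = 6
ES_C = 0; EF_C = 6
ES_D = 0; EF_D = 14
ES_E = max(EF_A=8, EF_C=6) = 8; EF_E = 8+3 = 11
ES_F = 6; EF_F = 6+7 = 13
ES_G = max(EF_B=6, EF_C=6) = 6; EF_G = 6+11 = 17
ES_H = 14; EF_H = 14+11 = 25
ES_I = 25; EF_I = 25+4 = 29
ES_J = max(EF_C=6, EF_E=11, EF_F=13, EF_G=17, EF_I=29) = 29; EF_J = 29+10 = 39
Expected project duration μ = 39 days. Critical path: D → H → I → J.

Variance along critical path = 4.000 + 13.444 + 1.778 + 4.000 = 23.222; σ = √23.222 = 4.819 days.
Z = (37 − 39) / 4.819 = -0.415
P(T ≤ 37) = Φ(-0.415) ≈ 0.339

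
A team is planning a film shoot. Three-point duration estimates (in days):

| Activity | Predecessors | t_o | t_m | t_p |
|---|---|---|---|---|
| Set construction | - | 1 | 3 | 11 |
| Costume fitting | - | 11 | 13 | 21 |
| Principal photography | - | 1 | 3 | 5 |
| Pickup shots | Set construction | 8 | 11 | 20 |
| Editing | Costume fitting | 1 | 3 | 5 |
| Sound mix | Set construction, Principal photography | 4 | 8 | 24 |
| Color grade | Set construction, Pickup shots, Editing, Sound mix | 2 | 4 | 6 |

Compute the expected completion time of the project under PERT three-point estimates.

21 days

te_Set construction = (1 + 4·3 + 11)/6 = 24/6 = 4
te_Costume fitting = (11 + 4·13 + 21)/6 = 84/6 = 14
te_Principal photography = (1 + 4·3 + 5)/6 = 18/6 = 3
te_Pickup shots = (8 + 4·11 + 20)/6 = 72/6 = 12
te_Editing = (1 + 4·3 + 5)/6 = 18/6 = 3
te_Sound mix = (4 + 4·8 + 24)/6 = 60/6 = 10
te_Color grade = (2 + 4·4 + 6)/6 = 24/6 = 4

Forward pass:
ES_Set construction = 0; EF_Set construction = 4
ES_Costume fitting = 0; EF_Costume fitting = 14
ES_Principal photography = 0; EF_Principal photography = 3
ES_Pickup shots = 4; EF_Pickup shots = 4+12 = 16
ES_Editing = 14; EF_Editing = 14+3 = 17
ES_Sound mix = max(EF_Set construction=4, EF_Principal photography=3) = 4; EF_Sound mix = 4+10 = 14
ES_Color grade = max(EF_Set construction=4, EF_Pickup shots=16, EF_Editing=17, EF_Sound mix=14) = 17; EF_Color grade = 17+4 = 21
Expected project duration μ = 21 days. Critical path: Costume fitting → Editing → Color grade.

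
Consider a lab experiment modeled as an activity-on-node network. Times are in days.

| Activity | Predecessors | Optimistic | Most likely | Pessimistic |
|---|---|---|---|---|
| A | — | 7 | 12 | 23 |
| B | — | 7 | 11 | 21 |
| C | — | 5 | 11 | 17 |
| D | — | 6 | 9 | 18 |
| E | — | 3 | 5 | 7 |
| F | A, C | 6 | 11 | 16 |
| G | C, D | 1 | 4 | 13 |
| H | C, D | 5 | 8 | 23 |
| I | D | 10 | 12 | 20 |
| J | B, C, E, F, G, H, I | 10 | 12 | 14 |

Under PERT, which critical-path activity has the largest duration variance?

A

te_A = (7 + 4·12 + 23)/6 = 78/6 = 13; σ²_A = ((23−7)/6)² = 7.111
te_B = (7 + 4·11 + 21)/6 = 72/6 = 12; σ²_B = ((21−7)/6)² = 5.444
te_C = (5 + 4·11 + 17)/6 = 66/6 = 11; σ²_C = ((17−5)/6)² = 4.000
te_D = (6 + 4·9 + 18)/6 = 60/6 = 10; σ²_D = ((18−6)/6)² = 4.000
te_E = (3 + 4·5 + 7)/6 = 30/6 = 5; σ²_E = ((7−3)/6)² = 0.444
te_F = (6 + 4·11 + 16)/6 = 66/6 = 11; σ²_F = ((16−6)/6)² = 2.778
te_G = (1 + 4·4 + 13)/6 = 30/6 = 5; σ²_G = ((13−1)/6)² = 4.000
te_H = (5 + 4·8 + 23)/6 = 60/6 = 10; σ²_H = ((23−5)/6)² = 9.000
te_I = (10 + 4·12 + 20)/6 = 78/6 = 13; σ²_I = ((20−10)/6)² = 2.778
te_J = (10 + 4·12 + 14)/6 = 72/6 = 12; σ²_J = ((14−10)/6)² = 0.444

Forward pass:
ES_A = 0; EF_A = 13
ES_B = 0; EF_B = 12
ES_C = 0; EF_C = 11
ES_D = 0; EF_D = 10
ES_E = 0; EF_E = 5
ES_F = max(EF_A=13, EF_C=11) = 13; EF_F = 13+11 = 24
ES_G = max(EF_C=11, EF_D=10) = 11; EF_G = 11+5 = 16
ES_H = max(EF_C=11, EF_D=10) = 11; EF_H = 11+10 = 21
ES_I = 10; EF_I = 10+13 = 23
ES_J = max(EF_B=12, EF_C=11, EF_E=5, EF_F=24, EF_G=16, EF_H=21, EF_I=23) = 24; EF_J = 24+12 = 36
Expected project duration μ = 36 days. Critical path: A → F → J.

Variances on critical path: σ²_A=7.111, σ²_F=2.778, σ²_J=0.444.
Largest is σ²_A = 7.111.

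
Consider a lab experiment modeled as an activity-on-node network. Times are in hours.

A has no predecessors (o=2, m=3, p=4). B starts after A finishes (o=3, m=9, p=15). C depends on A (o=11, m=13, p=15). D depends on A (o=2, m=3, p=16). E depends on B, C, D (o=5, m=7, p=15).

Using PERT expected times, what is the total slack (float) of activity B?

te_A = (2 + 4·3 + 4)/6 = 18/6 = 3
te_B = (3 + 4·9 + 15)/6 = 54/6 = 9
te_C = (11 + 4·13 + 15)/6 = 78/6 = 13
te_D = (2 + 4·3 + 16)/6 = 30/6 = 5
te_E = (5 + 4·7 + 15)/6 = 48/6 = 8

Forward pass:
ES_A = 0; EF_A = 3
ES_B = 3; EF_B = 3+9 = 12
ES_C = 3; EF_C = 3+13 = 16
ES_D = 3; EF_D = 3+5 = 8
ES_E = max(EF_B=12, EF_C=16, EF_D=8) = 16; EF_E = 16+8 = 24
Expected project duration μ = 24 hours. Critical path: A → C → E.

Backward pass:
LF_E = 24; LS_E = 24−8 = 16
LF_D = LS_E = 16; LS_D = 16−5 = 11
LF_C = LS_E = 16; LS_C = 16−13 = 3
LF_B = LS_E = 16; LS_B = 16−9 = 7
LF_A = min(LS_B=7, LS_C=3, LS_D=11) = 3; LS_A = 3−3 = 0
Slack_B = LS_B − ES_B = 7 − 3 = 4

4 hours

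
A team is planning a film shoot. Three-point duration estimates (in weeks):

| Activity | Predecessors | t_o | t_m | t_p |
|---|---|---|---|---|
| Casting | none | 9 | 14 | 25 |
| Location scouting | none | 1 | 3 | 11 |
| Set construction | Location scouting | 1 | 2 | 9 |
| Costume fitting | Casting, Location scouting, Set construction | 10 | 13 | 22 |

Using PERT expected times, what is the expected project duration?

29 weeks

te_Casting = (9 + 4·14 + 25)/6 = 90/6 = 15
te_Location scouting = (1 + 4·3 + 11)/6 = 24/6 = 4
te_Set construction = (1 + 4·2 + 9)/6 = 18/6 = 3
te_Costume fitting = (10 + 4·13 + 22)/6 = 84/6 = 14

Forward pass:
ES_Casting = 0; EF_Casting = 15
ES_Location scouting = 0; EF_Location scouting = 4
ES_Set construction = 4; EF_Set construction = 4+3 = 7
ES_Costume fitting = max(EF_Casting=15, EF_Location scouting=4, EF_Set construction=7) = 15; EF_Costume fitting = 15+14 = 29
Expected project duration μ = 29 weeks. Critical path: Casting → Costume fitting.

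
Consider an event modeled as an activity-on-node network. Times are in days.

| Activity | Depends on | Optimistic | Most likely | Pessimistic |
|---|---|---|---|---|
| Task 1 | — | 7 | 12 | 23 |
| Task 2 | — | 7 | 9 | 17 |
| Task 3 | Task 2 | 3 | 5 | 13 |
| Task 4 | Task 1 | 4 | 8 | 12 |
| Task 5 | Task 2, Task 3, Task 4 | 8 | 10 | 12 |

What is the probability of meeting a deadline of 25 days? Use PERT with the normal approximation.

te_Task 1 = (7 + 4·12 + 23)/6 = 78/6 = 13; σ²_Task 1 = ((23−7)/6)² = 7.111
te_Task 2 = (7 + 4·9 + 17)/6 = 60/6 = 10; σ²_Task 2 = ((17−7)/6)² = 2.778
te_Task 3 = (3 + 4·5 + 13)/6 = 36/6 = 6; σ²_Task 3 = ((13−3)/6)² = 2.778
te_Task 4 = (4 + 4·8 + 12)/6 = 48/6 = 8; σ²_Task 4 = ((12−4)/6)² = 1.778
te_Task 5 = (8 + 4·10 + 12)/6 = 60/6 = 10; σ²_Task 5 = ((12−8)/6)² = 0.444

Forward pass:
ES_Task 1 = 0; EF_Task 1 = 13
ES_Task 2 = 0; EF_Task 2 = 10
ES_Task 3 = 10; EF_Task 3 = 10+6 = 16
ES_Task 4 = 13; EF_Task 4 = 13+8 = 21
ES_Task 5 = max(EF_Task 2=10, EF_Task 3=16, EF_Task 4=21) = 21; EF_Task 5 = 21+10 = 31
Expected project duration μ = 31 days. Critical path: Task 1 → Task 4 → Task 5.

Variance along critical path = 7.111 + 1.778 + 0.444 = 9.333; σ = √9.333 = 3.055 days.
Z = (25 − 31) / 3.055 = -1.964
P(T ≤ 25) = Φ(-1.964) ≈ 0.025

0.025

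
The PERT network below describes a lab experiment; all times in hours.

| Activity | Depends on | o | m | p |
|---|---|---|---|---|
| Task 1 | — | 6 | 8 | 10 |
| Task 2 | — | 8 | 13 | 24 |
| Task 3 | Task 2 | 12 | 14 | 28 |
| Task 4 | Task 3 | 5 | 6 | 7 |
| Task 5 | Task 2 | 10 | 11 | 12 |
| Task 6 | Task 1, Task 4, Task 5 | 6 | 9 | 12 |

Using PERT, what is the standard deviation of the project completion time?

te_Task 1 = (6 + 4·8 + 10)/6 = 48/6 = 8; σ²_Task 1 = ((10−6)/6)² = 0.444
te_Task 2 = (8 + 4·13 + 24)/6 = 84/6 = 14; σ²_Task 2 = ((24−8)/6)² = 7.111
te_Task 3 = (12 + 4·14 + 28)/6 = 96/6 = 16; σ²_Task 3 = ((28−12)/6)² = 7.111
te_Task 4 = (5 + 4·6 + 7)/6 = 36/6 = 6; σ²_Task 4 = ((7−5)/6)² = 0.111
te_Task 5 = (10 + 4·11 + 12)/6 = 66/6 = 11; σ²_Task 5 = ((12−10)/6)² = 0.111
te_Task 6 = (6 + 4·9 + 12)/6 = 54/6 = 9; σ²_Task 6 = ((12−6)/6)² = 1.000

Forward pass:
ES_Task 1 = 0; EF_Task 1 = 8
ES_Task 2 = 0; EF_Task 2 = 14
ES_Task 3 = 14; EF_Task 3 = 14+16 = 30
ES_Task 4 = 30; EF_Task 4 = 30+6 = 36
ES_Task 5 = 14; EF_Task 5 = 14+11 = 25
ES_Task 6 = max(EF_Task 1=8, EF_Task 4=36, EF_Task 5=25) = 36; EF_Task 6 = 36+9 = 45
Expected project duration μ = 45 hours. Critical path: Task 2 → Task 3 → Task 4 → Task 6.

Variance along critical path = 7.111 + 7.111 + 0.111 + 1.000 = 15.333
σ = √15.333 = 3.916 hours

3.92 hours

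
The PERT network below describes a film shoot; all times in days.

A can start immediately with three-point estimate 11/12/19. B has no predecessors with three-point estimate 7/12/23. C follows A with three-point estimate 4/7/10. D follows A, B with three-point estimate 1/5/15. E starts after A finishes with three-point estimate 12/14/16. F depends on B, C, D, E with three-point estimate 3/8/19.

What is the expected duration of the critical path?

36 days

te_A = (11 + 4·12 + 19)/6 = 78/6 = 13
te_B = (7 + 4·12 + 23)/6 = 78/6 = 13
te_C = (4 + 4·7 + 10)/6 = 42/6 = 7
te_D = (1 + 4·5 + 15)/6 = 36/6 = 6
te_E = (12 + 4·14 + 16)/6 = 84/6 = 14
te_F = (3 + 4·8 + 19)/6 = 54/6 = 9

Forward pass:
ES_A = 0; EF_A = 13
ES_B = 0; EF_B = 13
ES_C = 13; EF_C = 13+7 = 20
ES_D = max(EF_A=13, EF_B=13) = 13; EF_D = 13+6 = 19
ES_E = 13; EF_E = 13+14 = 27
ES_F = max(EF_B=13, EF_C=20, EF_D=19, EF_E=27) = 27; EF_F = 27+9 = 36
Expected project duration μ = 36 days. Critical path: A → E → F.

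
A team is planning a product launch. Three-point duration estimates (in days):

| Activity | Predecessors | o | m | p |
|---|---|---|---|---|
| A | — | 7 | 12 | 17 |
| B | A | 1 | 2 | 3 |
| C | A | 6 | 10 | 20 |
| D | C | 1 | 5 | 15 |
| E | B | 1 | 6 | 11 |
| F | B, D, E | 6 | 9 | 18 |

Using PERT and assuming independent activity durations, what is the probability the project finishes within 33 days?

0.077

te_A = (7 + 4·12 + 17)/6 = 72/6 = 12; σ²_A = ((17−7)/6)² = 2.778
te_B = (1 + 4·2 + 3)/6 = 12/6 = 2; σ²_B = ((3−1)/6)² = 0.111
te_C = (6 + 4·10 + 20)/6 = 66/6 = 11; σ²_C = ((20−6)/6)² = 5.444
te_D = (1 + 4·5 + 15)/6 = 36/6 = 6; σ²_D = ((15−1)/6)² = 5.444
te_E = (1 + 4·6 + 11)/6 = 36/6 = 6; σ²_E = ((11−1)/6)² = 2.778
te_F = (6 + 4·9 + 18)/6 = 60/6 = 10; σ²_F = ((18−6)/6)² = 4.000

Forward pass:
ES_A = 0; EF_A = 12
ES_B = 12; EF_B = 12+2 = 14
ES_C = 12; EF_C = 12+11 = 23
ES_D = 23; EF_D = 23+6 = 29
ES_E = 14; EF_E = 14+6 = 20
ES_F = max(EF_B=14, EF_D=29, EF_E=20) = 29; EF_F = 29+10 = 39
Expected project duration μ = 39 days. Critical path: A → C → D → F.

Variance along critical path = 2.778 + 5.444 + 5.444 + 4.000 = 17.667; σ = √17.667 = 4.203 days.
Z = (33 − 39) / 4.203 = -1.427
P(T ≤ 33) = Φ(-1.427) ≈ 0.077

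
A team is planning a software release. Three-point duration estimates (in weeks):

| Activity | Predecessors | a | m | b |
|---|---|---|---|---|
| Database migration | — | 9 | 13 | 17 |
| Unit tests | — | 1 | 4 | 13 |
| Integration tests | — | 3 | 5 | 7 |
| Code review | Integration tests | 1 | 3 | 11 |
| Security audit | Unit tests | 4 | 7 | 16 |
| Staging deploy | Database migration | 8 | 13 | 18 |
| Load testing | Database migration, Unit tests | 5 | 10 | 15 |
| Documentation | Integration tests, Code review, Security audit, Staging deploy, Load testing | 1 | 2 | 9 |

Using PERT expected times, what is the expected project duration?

29 weeks

te_Database migration = (9 + 4·13 + 17)/6 = 78/6 = 13
te_Unit tests = (1 + 4·4 + 13)/6 = 30/6 = 5
te_Integration tests = (3 + 4·5 + 7)/6 = 30/6 = 5
te_Code review = (1 + 4·3 + 11)/6 = 24/6 = 4
te_Security audit = (4 + 4·7 + 16)/6 = 48/6 = 8
te_Staging deploy = (8 + 4·13 + 18)/6 = 78/6 = 13
te_Load testing = (5 + 4·10 + 15)/6 = 60/6 = 10
te_Documentation = (1 + 4·2 + 9)/6 = 18/6 = 3

Forward pass:
ES_Database migration = 0; EF_Database migration = 13
ES_Unit tests = 0; EF_Unit tests = 5
ES_Integration tests = 0; EF_Integration tests = 5
ES_Code review = 5; EF_Code review = 5+4 = 9
ES_Security audit = 5; EF_Security audit = 5+8 = 13
ES_Staging deploy = 13; EF_Staging deploy = 13+13 = 26
ES_Load testing = max(EF_Database migration=13, EF_Unit tests=5) = 13; EF_Load testing = 13+10 = 23
ES_Documentation = max(EF_Integration tests=5, EF_Code review=9, EF_Security audit=13, EF_Staging deploy=26, EF_Load testing=23) = 26; EF_Documentation = 26+3 = 29
Expected project duration μ = 29 weeks. Critical path: Database migration → Staging deploy → Documentation.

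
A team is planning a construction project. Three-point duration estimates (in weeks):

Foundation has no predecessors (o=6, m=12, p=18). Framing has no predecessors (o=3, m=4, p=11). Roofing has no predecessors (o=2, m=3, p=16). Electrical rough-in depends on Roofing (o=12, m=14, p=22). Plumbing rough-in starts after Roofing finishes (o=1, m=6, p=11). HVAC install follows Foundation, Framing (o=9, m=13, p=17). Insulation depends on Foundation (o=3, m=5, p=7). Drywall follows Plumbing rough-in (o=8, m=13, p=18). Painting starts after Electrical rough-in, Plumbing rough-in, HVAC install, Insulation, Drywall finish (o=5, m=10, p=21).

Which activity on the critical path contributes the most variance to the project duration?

te_Foundation = (6 + 4·12 + 18)/6 = 72/6 = 12; σ²_Foundation = ((18−6)/6)² = 4.000
te_Framing = (3 + 4·4 + 11)/6 = 30/6 = 5; σ²_Framing = ((11−3)/6)² = 1.778
te_Roofing = (2 + 4·3 + 16)/6 = 30/6 = 5; σ²_Roofing = ((16−2)/6)² = 5.444
te_Electrical rough-in = (12 + 4·14 + 22)/6 = 90/6 = 15; σ²_Electrical rough-in = ((22−12)/6)² = 2.778
te_Plumbing rough-in = (1 + 4·6 + 11)/6 = 36/6 = 6; σ²_Plumbing rough-in = ((11−1)/6)² = 2.778
te_HVAC install = (9 + 4·13 + 17)/6 = 78/6 = 13; σ²_HVAC install = ((17−9)/6)² = 1.778
te_Insulation = (3 + 4·5 + 7)/6 = 30/6 = 5; σ²_Insulation = ((7−3)/6)² = 0.444
te_Drywall = (8 + 4·13 + 18)/6 = 78/6 = 13; σ²_Drywall = ((18−8)/6)² = 2.778
te_Painting = (5 + 4·10 + 21)/6 = 66/6 = 11; σ²_Painting = ((21−5)/6)² = 7.111

Forward pass:
ES_Foundation = 0; EF_Foundation = 12
ES_Framing = 0; EF_Framing = 5
ES_Roofing = 0; EF_Roofing = 5
ES_Electrical rough-in = 5; EF_Electrical rough-in = 5+15 = 20
ES_Plumbing rough-in = 5; EF_Plumbing rough-in = 5+6 = 11
ES_HVAC install = max(EF_Foundation=12, EF_Framing=5) = 12; EF_HVAC install = 12+13 = 25
ES_Insulation = 12; EF_Insulation = 12+5 = 17
ES_Drywall = 11; EF_Drywall = 11+13 = 24
ES_Painting = max(EF_Electrical rough-in=20, EF_Plumbing rough-in=11, EF_HVAC install=25, EF_Insulation=17, EF_Drywall=24) = 25; EF_Painting = 25+11 = 36
Expected project duration μ = 36 weeks. Critical path: Foundation → HVAC install → Painting.

Variances on critical path: σ²_Foundation=4.000, σ²_HVAC install=1.778, σ²_Painting=7.111.
Largest is σ²_Painting = 7.111.

Painting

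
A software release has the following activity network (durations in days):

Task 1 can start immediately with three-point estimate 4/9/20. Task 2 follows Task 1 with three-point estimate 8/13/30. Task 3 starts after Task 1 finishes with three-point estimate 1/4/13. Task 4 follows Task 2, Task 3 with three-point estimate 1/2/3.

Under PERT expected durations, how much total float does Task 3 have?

te_Task 1 = (4 + 4·9 + 20)/6 = 60/6 = 10
te_Task 2 = (8 + 4·13 + 30)/6 = 90/6 = 15
te_Task 3 = (1 + 4·4 + 13)/6 = 30/6 = 5
te_Task 4 = (1 + 4·2 + 3)/6 = 12/6 = 2

Forward pass:
ES_Task 1 = 0; EF_Task 1 = 10
ES_Task 2 = 10; EF_Task 2 = 10+15 = 25
ES_Task 3 = 10; EF_Task 3 = 10+5 = 15
ES_Task 4 = max(EF_Task 2=25, EF_Task 3=15) = 25; EF_Task 4 = 25+2 = 27
Expected project duration μ = 27 days. Critical path: Task 1 → Task 2 → Task 4.

Backward pass:
LF_Task 4 = 27; LS_Task 4 = 27−2 = 25
LF_Task 3 = LS_Task 4 = 25; LS_Task 3 = 25−5 = 20
LF_Task 2 = LS_Task 4 = 25; LS_Task 2 = 25−15 = 10
LF_Task 1 = min(LS_Task 2=10, LS_Task 3=20) = 10; LS_Task 1 = 10−10 = 0
Slack_Task 3 = LS_Task 3 − ES_Task 3 = 20 − 10 = 10

10 days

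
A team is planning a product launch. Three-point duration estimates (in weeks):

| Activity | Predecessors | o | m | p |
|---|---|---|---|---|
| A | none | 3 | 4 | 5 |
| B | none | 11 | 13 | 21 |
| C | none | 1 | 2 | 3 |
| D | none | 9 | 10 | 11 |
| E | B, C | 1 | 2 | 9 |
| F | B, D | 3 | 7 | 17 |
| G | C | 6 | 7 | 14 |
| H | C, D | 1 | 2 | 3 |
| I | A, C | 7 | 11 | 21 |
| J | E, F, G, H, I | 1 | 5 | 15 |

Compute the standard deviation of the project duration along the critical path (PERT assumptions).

3.70 weeks

te_A = (3 + 4·4 + 5)/6 = 24/6 = 4; σ²_A = ((5−3)/6)² = 0.111
te_B = (11 + 4·13 + 21)/6 = 84/6 = 14; σ²_B = ((21−11)/6)² = 2.778
te_C = (1 + 4·2 + 3)/6 = 12/6 = 2; σ²_C = ((3−1)/6)² = 0.111
te_D = (9 + 4·10 + 11)/6 = 60/6 = 10; σ²_D = ((11−9)/6)² = 0.111
te_E = (1 + 4·2 + 9)/6 = 18/6 = 3; σ²_E = ((9−1)/6)² = 1.778
te_F = (3 + 4·7 + 17)/6 = 48/6 = 8; σ²_F = ((17−3)/6)² = 5.444
te_G = (6 + 4·7 + 14)/6 = 48/6 = 8; σ²_G = ((14−6)/6)² = 1.778
te_H = (1 + 4·2 + 3)/6 = 12/6 = 2; σ²_H = ((3−1)/6)² = 0.111
te_I = (7 + 4·11 + 21)/6 = 72/6 = 12; σ²_I = ((21−7)/6)² = 5.444
te_J = (1 + 4·5 + 15)/6 = 36/6 = 6; σ²_J = ((15−1)/6)² = 5.444

Forward pass:
ES_A = 0; EF_A = 4
ES_B = 0; EF_B = 14
ES_C = 0; EF_C = 2
ES_D = 0; EF_D = 10
ES_E = max(EF_B=14, EF_C=2) = 14; EF_E = 14+3 = 17
ES_F = max(EF_B=14, EF_D=10) = 14; EF_F = 14+8 = 22
ES_G = 2; EF_G = 2+8 = 10
ES_H = max(EF_C=2, EF_D=10) = 10; EF_H = 10+2 = 12
ES_I = max(EF_A=4, EF_C=2) = 4; EF_I = 4+12 = 16
ES_J = max(EF_E=17, EF_F=22, EF_G=10, EF_H=12, EF_I=16) = 22; EF_J = 22+6 = 28
Expected project duration μ = 28 weeks. Critical path: B → F → J.

Variance along critical path = 2.778 + 5.444 + 5.444 = 13.667
σ = √13.667 = 3.697 weeks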